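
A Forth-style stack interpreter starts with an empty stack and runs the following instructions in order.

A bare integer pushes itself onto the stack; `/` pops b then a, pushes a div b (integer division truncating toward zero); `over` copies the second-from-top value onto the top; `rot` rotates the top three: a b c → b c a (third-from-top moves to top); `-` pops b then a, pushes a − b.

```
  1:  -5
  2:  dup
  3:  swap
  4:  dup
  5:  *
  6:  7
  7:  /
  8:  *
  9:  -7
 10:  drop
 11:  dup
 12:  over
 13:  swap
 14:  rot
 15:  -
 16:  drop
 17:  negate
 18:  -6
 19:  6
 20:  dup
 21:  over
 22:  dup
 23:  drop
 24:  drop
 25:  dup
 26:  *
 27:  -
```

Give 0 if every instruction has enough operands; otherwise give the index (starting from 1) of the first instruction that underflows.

-5     -> -5
dup    -> -5 -5
swap   -> -5 -5
dup    -> -5 -5 -5
*      -> -5 25
7      -> -5 25 7
/      -> -5 3
*      -> -15
-7     -> -15 -7
drop   -> -15
dup    -> -15 -15
over   -> -15 -15 -15
swap   -> -15 -15 -15
rot    -> -15 -15 -15
-      -> -15 0
drop   -> -15
negate -> 15
-6     -> 15 -6
6      -> 15 -6 6
dup    -> 15 -6 6 6
over   -> 15 -6 6 6 6
dup    -> 15 -6 6 6 6 6
drop   -> 15 -6 6 6 6
drop   -> 15 -6 6 6
dup    -> 15 -6 6 6 6
*      -> 15 -6 6 36
-      -> 15 -6 -30

0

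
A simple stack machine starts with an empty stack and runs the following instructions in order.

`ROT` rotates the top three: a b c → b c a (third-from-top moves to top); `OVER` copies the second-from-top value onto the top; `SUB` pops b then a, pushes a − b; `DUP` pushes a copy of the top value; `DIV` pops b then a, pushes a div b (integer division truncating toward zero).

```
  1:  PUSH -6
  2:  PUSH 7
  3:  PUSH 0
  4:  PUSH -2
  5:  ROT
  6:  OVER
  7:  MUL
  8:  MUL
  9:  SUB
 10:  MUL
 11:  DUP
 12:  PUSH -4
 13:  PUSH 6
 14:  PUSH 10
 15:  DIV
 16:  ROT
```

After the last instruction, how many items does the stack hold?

PUSH -6  [-6]
PUSH 7   [-6, 7]
PUSH 0   [-6, 7, 0]
PUSH -2  [-6, 7, 0, -2]
ROT      [-6, 0, -2, 7]
OVER     [-6, 0, -2, 7, -2]
MUL      [-6, 0, -2, -14]
MUL      [-6, 0, 28]
SUB      [-6, -28]
MUL      [168]
DUP      [168, 168]
PUSH -4  [168, 168, -4]
PUSH 6   [168, 168, -4, 6]
PUSH 10  [168, 168, -4, 6, 10]
DIV      [168, 168, -4, 0]
ROT      [168, -4, 0, 168]

4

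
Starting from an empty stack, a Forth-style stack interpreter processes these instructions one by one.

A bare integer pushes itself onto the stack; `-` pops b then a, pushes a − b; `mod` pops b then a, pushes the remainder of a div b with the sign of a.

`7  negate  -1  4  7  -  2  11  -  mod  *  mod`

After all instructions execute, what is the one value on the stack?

7      -> [7]
negate -> [-7]
-1     -> [-7, -1]
4      -> [-7, -1, 4]
7      -> [-7, -1, 4, 7]
-      -> [-7, -1, -3]
2      -> [-7, -1, -3, 2]
11     -> [-7, -1, -3, 2, 11]
-      -> [-7, -1, -3, -9]
mod    -> [-7, -1, -3]
*      -> [-7, 3]
mod    -> [-1]

-1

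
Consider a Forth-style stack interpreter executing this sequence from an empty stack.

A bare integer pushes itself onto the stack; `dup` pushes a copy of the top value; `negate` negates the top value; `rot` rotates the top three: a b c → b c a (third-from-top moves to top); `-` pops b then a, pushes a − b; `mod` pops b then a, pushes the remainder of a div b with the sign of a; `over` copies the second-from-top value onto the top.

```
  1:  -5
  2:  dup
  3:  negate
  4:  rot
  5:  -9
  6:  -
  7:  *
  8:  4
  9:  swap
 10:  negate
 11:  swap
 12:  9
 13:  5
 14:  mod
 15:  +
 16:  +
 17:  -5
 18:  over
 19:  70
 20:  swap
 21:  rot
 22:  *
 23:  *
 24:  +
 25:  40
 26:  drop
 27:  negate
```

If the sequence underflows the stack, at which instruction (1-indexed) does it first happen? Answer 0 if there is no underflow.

-5     : -5
dup    : -5 -5
negate : -5 5
rot  — needs 3 operands, stack has 2 → underflow

4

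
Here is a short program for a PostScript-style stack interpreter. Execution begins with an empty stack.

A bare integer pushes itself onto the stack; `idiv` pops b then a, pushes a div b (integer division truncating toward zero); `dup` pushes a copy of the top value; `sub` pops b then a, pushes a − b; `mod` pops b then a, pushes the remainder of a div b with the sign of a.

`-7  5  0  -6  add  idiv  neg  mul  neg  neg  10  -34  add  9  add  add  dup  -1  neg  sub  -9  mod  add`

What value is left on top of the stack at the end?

-22

-7    [-7]
5     [-7, 5]
0     [-7, 5, 0]
-6    [-7, 5, 0, -6]
add   [-7, 5, -6]
idiv  [-7, 0]
neg   [-7, 0]
mul   [0]
neg   [0]
neg   [0]
10    [0, 10]
-34   [0, 10, -34]
add   [0, -24]
9     [0, -24, 9]
add   [0, -15]
add   [-15]
dup   [-15, -15]
-1    [-15, -15, -1]
neg   [-15, -15, 1]
sub   [-15, -16]
-9    [-15, -16, -9]
mod   [-15, -7]
add   [-22]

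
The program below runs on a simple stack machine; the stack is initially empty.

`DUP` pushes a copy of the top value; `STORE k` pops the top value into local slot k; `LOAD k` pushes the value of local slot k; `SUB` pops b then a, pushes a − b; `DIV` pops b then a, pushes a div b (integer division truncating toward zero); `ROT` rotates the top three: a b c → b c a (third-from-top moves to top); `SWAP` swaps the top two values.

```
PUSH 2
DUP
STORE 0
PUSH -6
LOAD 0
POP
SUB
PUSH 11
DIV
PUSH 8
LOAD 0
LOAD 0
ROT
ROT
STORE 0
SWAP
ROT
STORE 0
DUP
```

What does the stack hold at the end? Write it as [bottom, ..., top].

PUSH 2   2
DUP      2 2
STORE 0  2
PUSH -6  2 -6
LOAD 0   2 -6 2
POP      2 -6
SUB      8
PUSH 11  8 11
DIV      0
PUSH 8   0 8
LOAD 0   0 8 2
LOAD 0   0 8 2 2
ROT      0 2 2 8
ROT      0 2 8 2
STORE 0  0 2 8
SWAP     0 8 2
ROT      8 2 0
STORE 0  8 2
DUP      8 2 2

[8, 2, 2]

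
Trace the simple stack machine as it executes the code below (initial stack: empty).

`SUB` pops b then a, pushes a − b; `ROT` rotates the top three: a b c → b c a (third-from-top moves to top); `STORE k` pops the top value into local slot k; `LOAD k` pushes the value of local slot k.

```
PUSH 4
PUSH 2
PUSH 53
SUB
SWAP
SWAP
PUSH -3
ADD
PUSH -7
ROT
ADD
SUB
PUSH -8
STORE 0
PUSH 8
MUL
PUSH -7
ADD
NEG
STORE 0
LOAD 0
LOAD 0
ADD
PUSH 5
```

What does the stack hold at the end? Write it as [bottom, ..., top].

[830, 5]

PUSH 4  : [4]
PUSH 2  : [4, 2]
PUSH 53 : [4, 2, 53]
SUB     : [4, -51]
SWAP    : [-51, 4]
SWAP    : [4, -51]
PUSH -3 : [4, -51, -3]
ADD     : [4, -54]
PUSH -7 : [4, -54, -7]
ROT     : [-54, -7, 4]
ADD     : [-54, -3]
SUB     : [-51]
PUSH -8 : [-51, -8]
STORE 0 : [-51]
PUSH 8  : [-51, 8]
MUL     : [-408]
PUSH -7 : [-408, -7]
ADD     : [-415]
NEG     : [415]
STORE 0 : []
LOAD 0  : [415]
LOAD 0  : [415, 415]
ADD     : [830]
PUSH 5  : [830, 5]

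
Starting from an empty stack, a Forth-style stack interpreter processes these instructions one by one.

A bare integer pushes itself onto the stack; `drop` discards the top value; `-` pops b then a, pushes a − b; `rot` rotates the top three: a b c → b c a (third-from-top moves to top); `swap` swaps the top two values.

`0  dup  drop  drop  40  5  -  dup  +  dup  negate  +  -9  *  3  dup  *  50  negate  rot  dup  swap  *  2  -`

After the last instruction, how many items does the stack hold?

3

0       0
dup     0 0
drop    0
drop    (empty)
40      40
5       40 5
-       35
dup     35 35
+       70
dup     70 70
negate  70 -70
+       0
-9      0 -9
*       0
3       0 3
dup     0 3 3
*       0 9
50      0 9 50
negate  0 9 -50
rot     9 -50 0
dup     9 -50 0 0
swap    9 -50 0 0
*       9 -50 0
2       9 -50 0 2
-       9 -50 -2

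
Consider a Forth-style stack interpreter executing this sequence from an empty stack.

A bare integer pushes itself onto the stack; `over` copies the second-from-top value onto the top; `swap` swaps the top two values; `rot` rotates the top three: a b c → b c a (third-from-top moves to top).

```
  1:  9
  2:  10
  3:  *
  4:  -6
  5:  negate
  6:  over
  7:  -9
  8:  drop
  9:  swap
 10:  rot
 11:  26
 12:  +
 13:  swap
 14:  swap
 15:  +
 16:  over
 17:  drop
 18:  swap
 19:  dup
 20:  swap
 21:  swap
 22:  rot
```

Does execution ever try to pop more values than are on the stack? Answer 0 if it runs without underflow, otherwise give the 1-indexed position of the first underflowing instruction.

0

9      : 9
10     : 9 10
*      : 90
-6     : 90 -6
negate : 90 6
over   : 90 6 90
-9     : 90 6 90 -9
drop   : 90 6 90
swap   : 90 90 6
rot    : 90 6 90
26     : 90 6 90 26
+      : 90 6 116
swap   : 90 116 6
swap   : 90 6 116
+      : 90 122
over   : 90 122 90
drop   : 90 122
swap   : 122 90
dup    : 122 90 90
swap   : 122 90 90
swap   : 122 90 90
rot    : 90 90 122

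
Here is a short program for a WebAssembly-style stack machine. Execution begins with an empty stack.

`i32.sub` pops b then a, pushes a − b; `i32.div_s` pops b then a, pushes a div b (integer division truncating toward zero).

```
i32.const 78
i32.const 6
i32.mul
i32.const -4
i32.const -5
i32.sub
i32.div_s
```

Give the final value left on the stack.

468

i32.const 78 -> 78
i32.const 6  -> 78 6
i32.mul      -> 468
i32.const -4 -> 468 -4
i32.const -5 -> 468 -4 -5
i32.sub      -> 468 1
i32.div_s    -> 468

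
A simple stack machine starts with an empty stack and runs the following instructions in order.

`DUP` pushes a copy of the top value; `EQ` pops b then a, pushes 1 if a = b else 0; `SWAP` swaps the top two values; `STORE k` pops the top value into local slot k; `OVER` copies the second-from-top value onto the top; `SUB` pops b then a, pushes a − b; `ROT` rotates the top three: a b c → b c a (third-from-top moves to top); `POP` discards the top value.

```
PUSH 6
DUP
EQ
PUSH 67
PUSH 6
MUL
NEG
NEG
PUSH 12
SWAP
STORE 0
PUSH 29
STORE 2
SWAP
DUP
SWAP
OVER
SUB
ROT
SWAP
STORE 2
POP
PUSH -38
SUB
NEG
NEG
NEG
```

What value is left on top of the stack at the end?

PUSH 6   → [6]
DUP      → [6, 6]
EQ       → [1]
PUSH 67  → [1, 67]
PUSH 6   → [1, 67, 6]
MUL      → [1, 402]
NEG      → [1, -402]
NEG      → [1, 402]
PUSH 12  → [1, 402, 12]
SWAP     → [1, 12, 402]
STORE 0  → [1, 12]
PUSH 29  → [1, 12, 29]
STORE 2  → [1, 12]
SWAP     → [12, 1]
DUP      → [12, 1, 1]
SWAP     → [12, 1, 1]
OVER     → [12, 1, 1, 1]
SUB      → [12, 1, 0]
ROT      → [1, 0, 12]
SWAP     → [1, 12, 0]
STORE 2  → [1, 12]
POP      → [1]
PUSH -38 → [1, -38]
SUB      → [39]
NEG      → [-39]
NEG      → [39]
NEG      → [-39]

-39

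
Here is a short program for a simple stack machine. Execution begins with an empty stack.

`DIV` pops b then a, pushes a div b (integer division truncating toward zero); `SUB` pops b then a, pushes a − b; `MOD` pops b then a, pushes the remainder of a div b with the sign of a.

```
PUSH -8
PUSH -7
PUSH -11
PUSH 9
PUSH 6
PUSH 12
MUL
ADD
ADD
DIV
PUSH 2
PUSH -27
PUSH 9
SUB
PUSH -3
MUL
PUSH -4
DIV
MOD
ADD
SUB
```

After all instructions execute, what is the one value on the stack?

-10

PUSH -8  -> [-8]
PUSH -7  -> [-8, -7]
PUSH -11 -> [-8, -7, -11]
PUSH 9   -> [-8, -7, -11, 9]
PUSH 6   -> [-8, -7, -11, 9, 6]
PUSH 12  -> [-8, -7, -11, 9, 6, 12]
MUL      -> [-8, -7, -11, 9, 72]
ADD      -> [-8, -7, -11, 81]
ADD      -> [-8, -7, 70]
DIV      -> [-8, 0]
PUSH 2   -> [-8, 0, 2]
PUSH -27 -> [-8, 0, 2, -27]
PUSH 9   -> [-8, 0, 2, -27, 9]
SUB      -> [-8, 0, 2, -36]
PUSH -3  -> [-8, 0, 2, -36, -3]
MUL      -> [-8, 0, 2, 108]
PUSH -4  -> [-8, 0, 2, 108, -4]
DIV      -> [-8, 0, 2, -27]
MOD      -> [-8, 0, 2]
ADD      -> [-8, 2]
SUB      -> [-10]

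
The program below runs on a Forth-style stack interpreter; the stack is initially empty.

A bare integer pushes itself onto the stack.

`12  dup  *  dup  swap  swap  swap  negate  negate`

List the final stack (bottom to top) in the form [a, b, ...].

[144, 144]

12      12
dup     12 12
*       144
dup     144 144
swap    144 144
swap    144 144
swap    144 144
negate  144 -144
negate  144 144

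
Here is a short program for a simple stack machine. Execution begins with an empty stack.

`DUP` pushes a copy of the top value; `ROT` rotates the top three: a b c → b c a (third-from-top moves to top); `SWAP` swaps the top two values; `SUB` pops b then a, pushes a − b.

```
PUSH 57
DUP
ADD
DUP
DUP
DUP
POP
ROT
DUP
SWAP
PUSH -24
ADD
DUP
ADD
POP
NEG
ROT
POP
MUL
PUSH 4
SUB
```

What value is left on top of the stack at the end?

-13000

PUSH 57  → 57
DUP      → 57 57
ADD      → 114
DUP      → 114 114
DUP      → 114 114 114
DUP      → 114 114 114 114
POP      → 114 114 114
ROT      → 114 114 114
DUP      → 114 114 114 114
SWAP     → 114 114 114 114
PUSH -24 → 114 114 114 114 -24
ADD      → 114 114 114 90
DUP      → 114 114 114 90 90
ADD      → 114 114 114 180
POP      → 114 114 114
NEG      → 114 114 -114
ROT      → 114 -114 114
POP      → 114 -114
MUL      → -12996
PUSH 4   → -12996 4
SUB      → -13000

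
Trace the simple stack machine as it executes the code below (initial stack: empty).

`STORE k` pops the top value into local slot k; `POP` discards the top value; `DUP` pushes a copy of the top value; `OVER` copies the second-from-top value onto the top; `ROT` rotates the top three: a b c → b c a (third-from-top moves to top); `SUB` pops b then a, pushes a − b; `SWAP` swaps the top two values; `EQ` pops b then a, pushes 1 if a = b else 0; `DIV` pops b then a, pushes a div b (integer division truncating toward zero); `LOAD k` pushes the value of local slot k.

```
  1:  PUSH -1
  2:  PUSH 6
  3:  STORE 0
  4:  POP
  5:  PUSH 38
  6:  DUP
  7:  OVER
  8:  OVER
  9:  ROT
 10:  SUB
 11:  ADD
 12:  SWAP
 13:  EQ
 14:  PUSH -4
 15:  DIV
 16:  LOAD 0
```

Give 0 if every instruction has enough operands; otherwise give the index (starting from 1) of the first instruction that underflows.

PUSH -1  -1
PUSH 6   -1 6
STORE 0  -1
POP      (empty)
PUSH 38  38
DUP      38 38
OVER     38 38 38
OVER     38 38 38 38
ROT      38 38 38 38
SUB      38 38 0
ADD      38 38
SWAP     38 38
EQ       1
PUSH -4  1 -4
DIV      0
LOAD 0   0 6

0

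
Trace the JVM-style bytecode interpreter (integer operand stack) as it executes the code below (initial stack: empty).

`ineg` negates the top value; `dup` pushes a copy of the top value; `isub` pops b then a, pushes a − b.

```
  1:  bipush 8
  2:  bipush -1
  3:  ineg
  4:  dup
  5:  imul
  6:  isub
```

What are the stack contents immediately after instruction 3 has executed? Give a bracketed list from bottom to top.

bipush 8  -> [8]
bipush -1 -> [8, -1]
ineg      -> [8, 1]

[8, 1]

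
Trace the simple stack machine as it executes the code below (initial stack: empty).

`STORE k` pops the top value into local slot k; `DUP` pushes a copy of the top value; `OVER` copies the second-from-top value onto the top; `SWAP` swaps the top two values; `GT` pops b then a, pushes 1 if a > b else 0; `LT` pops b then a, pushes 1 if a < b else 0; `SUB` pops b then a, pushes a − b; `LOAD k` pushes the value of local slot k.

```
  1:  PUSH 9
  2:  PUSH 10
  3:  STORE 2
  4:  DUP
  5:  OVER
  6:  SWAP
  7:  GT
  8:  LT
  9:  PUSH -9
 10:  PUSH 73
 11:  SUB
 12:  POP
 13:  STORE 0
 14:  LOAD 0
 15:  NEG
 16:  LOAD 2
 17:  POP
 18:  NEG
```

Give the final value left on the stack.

PUSH 9  : [9]
PUSH 10 : [9, 10]
STORE 2 : [9]
DUP     : [9, 9]
OVER    : [9, 9, 9]
SWAP    : [9, 9, 9]
GT      : [9, 0]
LT      : [0]
PUSH -9 : [0, -9]
PUSH 73 : [0, -9, 73]
SUB     : [0, -82]
POP     : [0]
STORE 0 : []
LOAD 0  : [0]
NEG     : [0]
LOAD 2  : [0, 10]
POP     : [0]
NEG     : [0]

0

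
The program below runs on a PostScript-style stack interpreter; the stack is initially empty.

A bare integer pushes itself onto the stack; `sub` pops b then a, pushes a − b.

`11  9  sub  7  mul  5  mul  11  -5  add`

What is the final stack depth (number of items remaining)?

11  : 11
9   : 11 9
sub : 2
7   : 2 7
mul : 14
5   : 14 5
mul : 70
11  : 70 11
-5  : 70 11 -5
add : 70 6

2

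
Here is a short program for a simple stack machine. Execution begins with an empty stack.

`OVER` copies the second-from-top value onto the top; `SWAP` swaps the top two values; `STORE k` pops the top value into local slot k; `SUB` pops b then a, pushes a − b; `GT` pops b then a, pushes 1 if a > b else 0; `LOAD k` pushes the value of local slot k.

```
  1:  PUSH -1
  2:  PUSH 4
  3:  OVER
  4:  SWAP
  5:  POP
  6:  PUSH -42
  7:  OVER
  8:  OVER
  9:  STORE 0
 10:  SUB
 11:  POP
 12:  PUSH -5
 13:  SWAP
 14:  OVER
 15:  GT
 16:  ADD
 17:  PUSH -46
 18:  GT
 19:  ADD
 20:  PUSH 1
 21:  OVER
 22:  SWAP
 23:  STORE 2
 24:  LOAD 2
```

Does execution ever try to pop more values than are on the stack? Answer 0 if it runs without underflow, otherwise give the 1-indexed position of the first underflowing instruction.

PUSH -1  -> -1
PUSH 4   -> -1 4
OVER     -> -1 4 -1
SWAP     -> -1 -1 4
POP      -> -1 -1
PUSH -42 -> -1 -1 -42
OVER     -> -1 -1 -42 -1
OVER     -> -1 -1 -42 -1 -42
STORE 0  -> -1 -1 -42 -1
SUB      -> -1 -1 -41
POP      -> -1 -1
PUSH -5  -> -1 -1 -5
SWAP     -> -1 -5 -1
OVER     -> -1 -5 -1 -5
GT       -> -1 -5 1
ADD      -> -1 -4
PUSH -46 -> -1 -4 -46
GT       -> -1 1
ADD      -> 0
PUSH 1   -> 0 1
OVER     -> 0 1 0
SWAP     -> 0 0 1
STORE 2  -> 0 0
LOAD 2   -> 0 0 1

0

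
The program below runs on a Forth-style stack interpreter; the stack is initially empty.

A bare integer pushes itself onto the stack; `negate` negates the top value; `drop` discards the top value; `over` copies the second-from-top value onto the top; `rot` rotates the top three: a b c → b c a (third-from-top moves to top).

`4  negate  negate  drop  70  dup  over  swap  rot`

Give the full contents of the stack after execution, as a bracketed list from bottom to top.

4      → [4]
negate → [-4]
negate → [4]
drop   → []
70     → [70]
dup    → [70, 70]
over   → [70, 70, 70]
swap   → [70, 70, 70]
rot    → [70, 70, 70]

[70, 70, 70]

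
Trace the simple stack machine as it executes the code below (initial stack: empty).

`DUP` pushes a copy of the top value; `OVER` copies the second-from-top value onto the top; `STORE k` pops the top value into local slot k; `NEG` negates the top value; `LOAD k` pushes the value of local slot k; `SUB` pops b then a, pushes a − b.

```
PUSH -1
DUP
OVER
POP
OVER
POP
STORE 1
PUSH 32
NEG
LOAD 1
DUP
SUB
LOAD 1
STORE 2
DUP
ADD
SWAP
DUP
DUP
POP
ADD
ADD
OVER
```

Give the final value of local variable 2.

PUSH -1  -1
DUP      -1 -1
OVER     -1 -1 -1
POP      -1 -1
OVER     -1 -1 -1
POP      -1 -1
STORE 1  -1
PUSH 32  -1 32
NEG      -1 -32
LOAD 1   -1 -32 -1
DUP      -1 -32 -1 -1
SUB      -1 -32 0
LOAD 1   -1 -32 0 -1
STORE 2  -1 -32 0
DUP      -1 -32 0 0
ADD      -1 -32 0
SWAP     -1 0 -32
DUP      -1 0 -32 -32
DUP      -1 0 -32 -32 -32
POP      -1 0 -32 -32
ADD      -1 0 -64
ADD      -1 -64
OVER     -1 -64 -1

-1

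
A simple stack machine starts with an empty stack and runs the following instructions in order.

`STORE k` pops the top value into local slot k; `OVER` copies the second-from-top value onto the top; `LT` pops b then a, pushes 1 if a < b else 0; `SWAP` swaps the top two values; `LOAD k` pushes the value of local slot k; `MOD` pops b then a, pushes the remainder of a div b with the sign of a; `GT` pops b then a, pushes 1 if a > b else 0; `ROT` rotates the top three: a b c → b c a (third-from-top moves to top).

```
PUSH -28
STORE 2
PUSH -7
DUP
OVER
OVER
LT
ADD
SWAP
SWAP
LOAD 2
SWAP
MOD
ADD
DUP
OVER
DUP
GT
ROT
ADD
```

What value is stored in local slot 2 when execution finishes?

PUSH -28 -> [-28]
STORE 2  -> []
PUSH -7  -> [-7]
DUP      -> [-7, -7]
OVER     -> [-7, -7, -7]
OVER     -> [-7, -7, -7, -7]
LT       -> [-7, -7, 0]
ADD      -> [-7, -7]
SWAP     -> [-7, -7]
SWAP     -> [-7, -7]
LOAD 2   -> [-7, -7, -28]
SWAP     -> [-7, -28, -7]
MOD      -> [-7, 0]
ADD      -> [-7]
DUP      -> [-7, -7]
OVER     -> [-7, -7, -7]
DUP      -> [-7, -7, -7, -7]
GT       -> [-7, -7, 0]
ROT      -> [-7, 0, -7]
ADD      -> [-7, -7]

-28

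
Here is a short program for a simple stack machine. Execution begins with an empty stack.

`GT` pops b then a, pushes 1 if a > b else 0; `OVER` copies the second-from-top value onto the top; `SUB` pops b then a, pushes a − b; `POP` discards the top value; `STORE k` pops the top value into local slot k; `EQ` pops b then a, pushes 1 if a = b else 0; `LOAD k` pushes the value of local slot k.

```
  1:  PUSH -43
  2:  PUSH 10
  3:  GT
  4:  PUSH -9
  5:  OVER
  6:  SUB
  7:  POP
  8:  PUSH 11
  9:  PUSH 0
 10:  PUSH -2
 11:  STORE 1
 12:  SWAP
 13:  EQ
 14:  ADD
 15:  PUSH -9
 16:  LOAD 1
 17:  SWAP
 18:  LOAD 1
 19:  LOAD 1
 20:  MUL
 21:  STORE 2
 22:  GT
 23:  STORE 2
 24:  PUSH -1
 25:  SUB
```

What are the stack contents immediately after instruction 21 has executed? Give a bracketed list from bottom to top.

PUSH -43 : [-43]
PUSH 10  : [-43, 10]
GT       : [0]
PUSH -9  : [0, -9]
OVER     : [0, -9, 0]
SUB      : [0, -9]
POP      : [0]
PUSH 11  : [0, 11]
PUSH 0   : [0, 11, 0]
PUSH -2  : [0, 11, 0, -2]
STORE 1  : [0, 11, 0]
SWAP     : [0, 0, 11]
EQ       : [0, 0]
ADD      : [0]
PUSH -9  : [0, -9]
LOAD 1   : [0, -9, -2]
SWAP     : [0, -2, -9]
LOAD 1   : [0, -2, -9, -2]
LOAD 1   : [0, -2, -9, -2, -2]
MUL      : [0, -2, -9, 4]
STORE 2  : [0, -2, -9]

[0, -2, -9]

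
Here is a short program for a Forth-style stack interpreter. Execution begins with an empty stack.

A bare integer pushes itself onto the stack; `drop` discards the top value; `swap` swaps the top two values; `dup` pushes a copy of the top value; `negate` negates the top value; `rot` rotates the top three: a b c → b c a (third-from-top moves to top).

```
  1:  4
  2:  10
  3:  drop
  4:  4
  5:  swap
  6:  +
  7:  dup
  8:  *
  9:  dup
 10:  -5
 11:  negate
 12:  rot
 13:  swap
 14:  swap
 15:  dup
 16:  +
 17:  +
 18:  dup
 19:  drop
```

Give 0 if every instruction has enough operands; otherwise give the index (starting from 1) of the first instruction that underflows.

4      : 4
10     : 4 10
drop   : 4
4      : 4 4
swap   : 4 4
+      : 8
dup    : 8 8
*      : 64
dup    : 64 64
-5     : 64 64 -5
negate : 64 64 5
rot    : 64 5 64
swap   : 64 64 5
swap   : 64 5 64
dup    : 64 5 64 64
+      : 64 5 128
+      : 64 133
dup    : 64 133 133
drop   : 64 133

0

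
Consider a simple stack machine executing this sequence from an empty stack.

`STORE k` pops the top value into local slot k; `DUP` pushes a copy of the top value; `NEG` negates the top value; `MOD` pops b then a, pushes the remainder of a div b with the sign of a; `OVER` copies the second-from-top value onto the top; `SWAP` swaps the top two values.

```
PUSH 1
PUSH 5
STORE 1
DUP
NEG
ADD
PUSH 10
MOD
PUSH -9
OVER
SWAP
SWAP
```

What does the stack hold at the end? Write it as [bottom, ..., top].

[0, -9, 0]

PUSH 1  -> 1
PUSH 5  -> 1 5
STORE 1 -> 1
DUP     -> 1 1
NEG     -> 1 -1
ADD     -> 0
PUSH 10 -> 0 10
MOD     -> 0
PUSH -9 -> 0 -9
OVER    -> 0 -9 0
SWAP    -> 0 0 -9
SWAP    -> 0 -9 0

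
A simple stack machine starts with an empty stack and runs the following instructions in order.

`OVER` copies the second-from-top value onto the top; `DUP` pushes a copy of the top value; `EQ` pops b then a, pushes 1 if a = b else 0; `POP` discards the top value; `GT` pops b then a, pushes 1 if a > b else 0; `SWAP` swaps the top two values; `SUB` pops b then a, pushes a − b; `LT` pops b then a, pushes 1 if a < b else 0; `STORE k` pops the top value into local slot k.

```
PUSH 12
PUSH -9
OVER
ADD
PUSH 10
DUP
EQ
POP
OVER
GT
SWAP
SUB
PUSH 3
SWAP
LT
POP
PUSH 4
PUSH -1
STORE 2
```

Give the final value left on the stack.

4

PUSH 12 -> 12
PUSH -9 -> 12 -9
OVER    -> 12 -9 12
ADD     -> 12 3
PUSH 10 -> 12 3 10
DUP     -> 12 3 10 10
EQ      -> 12 3 1
POP     -> 12 3
OVER    -> 12 3 12
GT      -> 12 0
SWAP    -> 0 12
SUB     -> -12
PUSH 3  -> -12 3
SWAP    -> 3 -12
LT      -> 0
POP     -> (empty)
PUSH 4  -> 4
PUSH -1 -> 4 -1
STORE 2 -> 4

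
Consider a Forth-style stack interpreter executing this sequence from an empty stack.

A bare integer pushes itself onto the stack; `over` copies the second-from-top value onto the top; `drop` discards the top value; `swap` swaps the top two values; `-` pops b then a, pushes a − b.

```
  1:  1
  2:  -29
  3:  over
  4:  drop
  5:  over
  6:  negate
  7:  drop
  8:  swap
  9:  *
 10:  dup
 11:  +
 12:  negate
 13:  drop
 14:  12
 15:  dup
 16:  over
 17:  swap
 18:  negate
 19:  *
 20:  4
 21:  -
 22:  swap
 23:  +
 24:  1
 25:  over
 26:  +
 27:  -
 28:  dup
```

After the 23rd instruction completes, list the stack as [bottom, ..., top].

1      → [1]
-29    → [1, -29]
over   → [1, -29, 1]
drop   → [1, -29]
over   → [1, -29, 1]
negate → [1, -29, -1]
drop   → [1, -29]
swap   → [-29, 1]
*      → [-29]
dup    → [-29, -29]
+      → [-58]
negate → [58]
drop   → []
12     → [12]
dup    → [12, 12]
over   → [12, 12, 12]
swap   → [12, 12, 12]
negate → [12, 12, -12]
*      → [12, -144]
4      → [12, -144, 4]
-      → [12, -148]
swap   → [-148, 12]
+      → [-136]

[-136]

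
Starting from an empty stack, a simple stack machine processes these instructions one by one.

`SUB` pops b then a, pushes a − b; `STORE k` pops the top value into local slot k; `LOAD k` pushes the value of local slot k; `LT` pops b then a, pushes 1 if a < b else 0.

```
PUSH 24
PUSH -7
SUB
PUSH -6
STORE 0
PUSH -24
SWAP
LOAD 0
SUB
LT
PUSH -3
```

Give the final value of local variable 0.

-6

PUSH 24  : 24
PUSH -7  : 24 -7
SUB      : 31
PUSH -6  : 31 -6
STORE 0  : 31
PUSH -24 : 31 -24
SWAP     : -24 31
LOAD 0   : -24 31 -6
SUB      : -24 37
LT       : 1
PUSH -3  : 1 -3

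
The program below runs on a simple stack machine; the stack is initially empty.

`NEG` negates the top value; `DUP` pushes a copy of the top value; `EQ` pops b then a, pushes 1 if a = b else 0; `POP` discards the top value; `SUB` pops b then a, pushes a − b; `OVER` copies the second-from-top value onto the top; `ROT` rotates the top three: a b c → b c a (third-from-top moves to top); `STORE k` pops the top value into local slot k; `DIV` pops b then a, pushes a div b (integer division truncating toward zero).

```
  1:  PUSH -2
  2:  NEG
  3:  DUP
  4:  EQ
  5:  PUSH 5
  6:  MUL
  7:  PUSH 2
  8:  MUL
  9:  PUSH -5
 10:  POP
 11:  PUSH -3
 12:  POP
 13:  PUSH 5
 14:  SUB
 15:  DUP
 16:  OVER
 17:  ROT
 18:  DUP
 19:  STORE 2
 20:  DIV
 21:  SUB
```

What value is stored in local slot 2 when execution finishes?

5

PUSH -2  [-2]
NEG      [2]
DUP      [2, 2]
EQ       [1]
PUSH 5   [1, 5]
MUL      [5]
PUSH 2   [5, 2]
MUL      [10]
PUSH -5  [10, -5]
POP      [10]
PUSH -3  [10, -3]
POP      [10]
PUSH 5   [10, 5]
SUB      [5]
DUP      [5, 5]
OVER     [5, 5, 5]
ROT      [5, 5, 5]
DUP      [5, 5, 5, 5]
STORE 2  [5, 5, 5]
DIV      [5, 1]
SUB      [4]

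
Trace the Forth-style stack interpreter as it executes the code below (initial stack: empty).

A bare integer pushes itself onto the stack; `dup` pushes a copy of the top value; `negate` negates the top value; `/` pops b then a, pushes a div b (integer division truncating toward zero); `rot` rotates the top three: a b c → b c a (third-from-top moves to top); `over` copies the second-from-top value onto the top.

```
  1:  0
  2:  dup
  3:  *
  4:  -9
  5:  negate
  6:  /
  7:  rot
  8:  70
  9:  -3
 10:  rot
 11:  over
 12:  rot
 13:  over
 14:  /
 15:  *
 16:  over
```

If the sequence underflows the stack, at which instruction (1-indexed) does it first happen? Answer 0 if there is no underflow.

7

0      : 0
dup    : 0 0
*      : 0
-9     : 0 -9
negate : 0 9
/      : 0
rot  — needs 3 operands, stack has 1 → underflow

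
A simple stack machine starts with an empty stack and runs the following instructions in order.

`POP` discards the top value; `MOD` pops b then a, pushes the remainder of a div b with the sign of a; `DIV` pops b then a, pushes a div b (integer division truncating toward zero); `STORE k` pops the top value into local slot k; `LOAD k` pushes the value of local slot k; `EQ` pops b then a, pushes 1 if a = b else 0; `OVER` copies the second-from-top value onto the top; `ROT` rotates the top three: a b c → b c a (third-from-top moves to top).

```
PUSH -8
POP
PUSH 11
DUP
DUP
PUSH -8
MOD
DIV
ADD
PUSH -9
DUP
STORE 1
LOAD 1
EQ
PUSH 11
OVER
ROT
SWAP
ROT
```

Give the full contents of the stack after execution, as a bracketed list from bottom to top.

PUSH -8 -> [-8]
POP     -> []
PUSH 11 -> [11]
DUP     -> [11, 11]
DUP     -> [11, 11, 11]
PUSH -8 -> [11, 11, 11, -8]
MOD     -> [11, 11, 3]
DIV     -> [11, 3]
ADD     -> [14]
PUSH -9 -> [14, -9]
DUP     -> [14, -9, -9]
STORE 1 -> [14, -9]
LOAD 1  -> [14, -9, -9]
EQ      -> [14, 1]
PUSH 11 -> [14, 1, 11]
OVER    -> [14, 1, 11, 1]
ROT     -> [14, 11, 1, 1]
SWAP    -> [14, 11, 1, 1]
ROT     -> [14, 1, 1, 11]

[14, 1, 1, 11]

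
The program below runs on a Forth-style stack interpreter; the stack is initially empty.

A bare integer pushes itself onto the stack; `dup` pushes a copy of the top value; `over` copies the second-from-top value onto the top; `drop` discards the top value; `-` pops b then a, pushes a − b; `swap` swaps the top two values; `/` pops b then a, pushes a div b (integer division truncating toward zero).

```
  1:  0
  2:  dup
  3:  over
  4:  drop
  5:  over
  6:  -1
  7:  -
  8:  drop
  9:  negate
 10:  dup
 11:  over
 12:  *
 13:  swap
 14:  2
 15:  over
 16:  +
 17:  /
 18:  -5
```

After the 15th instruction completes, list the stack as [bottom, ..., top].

[0, 0, 0, 2, 0]

0       [0]
dup     [0, 0]
over    [0, 0, 0]
drop    [0, 0]
over    [0, 0, 0]
-1      [0, 0, 0, -1]
-       [0, 0, 1]
drop    [0, 0]
negate  [0, 0]
dup     [0, 0, 0]
over    [0, 0, 0, 0]
*       [0, 0, 0]
swap    [0, 0, 0]
2       [0, 0, 0, 2]
over    [0, 0, 0, 2, 0]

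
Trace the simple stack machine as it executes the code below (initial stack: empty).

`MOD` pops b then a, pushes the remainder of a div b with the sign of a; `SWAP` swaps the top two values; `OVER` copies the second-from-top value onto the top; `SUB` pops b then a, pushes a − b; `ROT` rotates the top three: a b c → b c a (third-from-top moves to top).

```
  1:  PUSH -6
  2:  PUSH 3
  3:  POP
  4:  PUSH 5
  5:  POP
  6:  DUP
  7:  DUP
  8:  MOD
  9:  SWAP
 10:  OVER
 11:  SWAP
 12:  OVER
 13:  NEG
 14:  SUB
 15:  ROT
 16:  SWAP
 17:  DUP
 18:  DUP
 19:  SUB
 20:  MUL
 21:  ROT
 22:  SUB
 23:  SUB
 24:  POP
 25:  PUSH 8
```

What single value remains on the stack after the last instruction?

PUSH -6 → -6
PUSH 3  → -6 3
POP     → -6
PUSH 5  → -6 5
POP     → -6
DUP     → -6 -6
DUP     → -6 -6 -6
MOD     → -6 0
SWAP    → 0 -6
OVER    → 0 -6 0
SWAP    → 0 0 -6
OVER    → 0 0 -6 0
NEG     → 0 0 -6 0
SUB     → 0 0 -6
ROT     → 0 -6 0
SWAP    → 0 0 -6
DUP     → 0 0 -6 -6
DUP     → 0 0 -6 -6 -6
SUB     → 0 0 -6 0
MUL     → 0 0 0
ROT     → 0 0 0
SUB     → 0 0
SUB     → 0
POP     → (empty)
PUSH 8  → 8

8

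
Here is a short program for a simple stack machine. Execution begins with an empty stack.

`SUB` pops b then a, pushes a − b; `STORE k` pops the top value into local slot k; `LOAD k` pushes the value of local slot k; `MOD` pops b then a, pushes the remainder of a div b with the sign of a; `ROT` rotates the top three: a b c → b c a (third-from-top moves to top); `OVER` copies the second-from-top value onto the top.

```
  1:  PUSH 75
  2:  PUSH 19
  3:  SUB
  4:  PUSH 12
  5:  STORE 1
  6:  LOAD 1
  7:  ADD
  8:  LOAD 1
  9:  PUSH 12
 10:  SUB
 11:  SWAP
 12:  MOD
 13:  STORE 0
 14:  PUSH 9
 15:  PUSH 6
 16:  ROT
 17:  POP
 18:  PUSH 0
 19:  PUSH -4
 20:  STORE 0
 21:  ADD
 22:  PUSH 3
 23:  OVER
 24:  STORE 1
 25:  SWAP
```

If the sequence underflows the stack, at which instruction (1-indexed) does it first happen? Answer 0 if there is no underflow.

PUSH 75 -> 75
PUSH 19 -> 75 19
SUB     -> 56
PUSH 12 -> 56 12
STORE 1 -> 56
LOAD 1  -> 56 12
ADD     -> 68
LOAD 1  -> 68 12
PUSH 12 -> 68 12 12
SUB     -> 68 0
SWAP    -> 0 68
MOD     -> 0
STORE 0 -> (empty)
PUSH 9  -> 9
PUSH 6  -> 9 6
ROT  — needs 3 operands, stack has 2 → underflow

16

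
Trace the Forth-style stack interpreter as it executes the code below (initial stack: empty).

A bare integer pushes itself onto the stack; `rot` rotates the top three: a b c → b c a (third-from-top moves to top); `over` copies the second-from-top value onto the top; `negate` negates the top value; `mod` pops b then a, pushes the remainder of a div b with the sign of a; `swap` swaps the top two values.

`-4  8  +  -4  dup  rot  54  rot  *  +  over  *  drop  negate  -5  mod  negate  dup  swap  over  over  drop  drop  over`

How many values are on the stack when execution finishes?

-4      -4
8       -4 8
+       4
-4      4 -4
dup     4 -4 -4
rot     -4 -4 4
54      -4 -4 4 54
rot     -4 4 54 -4
*       -4 4 -216
+       -4 -212
over    -4 -212 -4
*       -4 848
drop    -4
negate  4
-5      4 -5
mod     4
negate  -4
dup     -4 -4
swap    -4 -4
over    -4 -4 -4
over    -4 -4 -4 -4
drop    -4 -4 -4
drop    -4 -4
over    -4 -4 -4

3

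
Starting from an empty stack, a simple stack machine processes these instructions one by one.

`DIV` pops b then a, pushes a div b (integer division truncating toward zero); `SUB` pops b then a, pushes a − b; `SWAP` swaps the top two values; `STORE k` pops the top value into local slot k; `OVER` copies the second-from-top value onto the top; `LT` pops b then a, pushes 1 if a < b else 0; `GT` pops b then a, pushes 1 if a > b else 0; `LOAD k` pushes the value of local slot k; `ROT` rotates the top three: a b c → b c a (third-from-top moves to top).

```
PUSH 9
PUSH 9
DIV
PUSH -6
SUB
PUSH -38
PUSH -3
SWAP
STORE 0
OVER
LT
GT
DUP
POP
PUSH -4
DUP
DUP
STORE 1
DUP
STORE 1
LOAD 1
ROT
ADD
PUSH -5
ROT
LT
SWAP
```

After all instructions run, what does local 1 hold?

-4

PUSH 9   → 9
PUSH 9   → 9 9
DIV      → 1
PUSH -6  → 1 -6
SUB      → 7
PUSH -38 → 7 -38
PUSH -3  → 7 -38 -3
SWAP     → 7 -3 -38
STORE 0  → 7 -3
OVER     → 7 -3 7
LT       → 7 1
GT       → 1
DUP      → 1 1
POP      → 1
PUSH -4  → 1 -4
DUP      → 1 -4 -4
DUP      → 1 -4 -4 -4
STORE 1  → 1 -4 -4
DUP      → 1 -4 -4 -4
STORE 1  → 1 -4 -4
LOAD 1   → 1 -4 -4 -4
ROT      → 1 -4 -4 -4
ADD      → 1 -4 -8
PUSH -5  → 1 -4 -8 -5
ROT      → 1 -8 -5 -4
LT       → 1 -8 1
SWAP     → 1 1 -8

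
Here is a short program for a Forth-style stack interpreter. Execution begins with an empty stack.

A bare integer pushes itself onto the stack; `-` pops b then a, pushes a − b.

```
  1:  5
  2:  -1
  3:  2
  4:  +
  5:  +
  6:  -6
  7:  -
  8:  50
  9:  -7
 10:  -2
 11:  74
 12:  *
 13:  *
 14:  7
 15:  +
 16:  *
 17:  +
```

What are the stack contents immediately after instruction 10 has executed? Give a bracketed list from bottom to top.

[12, 50, -7, -2]

5   5
-1  5 -1
2   5 -1 2
+   5 1
+   6
-6  6 -6
-   12
50  12 50
-7  12 50 -7
-2  12 50 -7 -2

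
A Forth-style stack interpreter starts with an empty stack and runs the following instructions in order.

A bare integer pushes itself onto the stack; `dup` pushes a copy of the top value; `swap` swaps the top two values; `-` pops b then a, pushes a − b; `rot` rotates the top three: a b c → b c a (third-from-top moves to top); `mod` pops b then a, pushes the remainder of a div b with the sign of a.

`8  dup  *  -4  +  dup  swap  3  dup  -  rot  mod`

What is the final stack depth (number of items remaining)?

2

8     [8]
dup   [8, 8]
*     [64]
-4    [64, -4]
+     [60]
dup   [60, 60]
swap  [60, 60]
3     [60, 60, 3]
dup   [60, 60, 3, 3]
-     [60, 60, 0]
rot   [60, 0, 60]
mod   [60, 0]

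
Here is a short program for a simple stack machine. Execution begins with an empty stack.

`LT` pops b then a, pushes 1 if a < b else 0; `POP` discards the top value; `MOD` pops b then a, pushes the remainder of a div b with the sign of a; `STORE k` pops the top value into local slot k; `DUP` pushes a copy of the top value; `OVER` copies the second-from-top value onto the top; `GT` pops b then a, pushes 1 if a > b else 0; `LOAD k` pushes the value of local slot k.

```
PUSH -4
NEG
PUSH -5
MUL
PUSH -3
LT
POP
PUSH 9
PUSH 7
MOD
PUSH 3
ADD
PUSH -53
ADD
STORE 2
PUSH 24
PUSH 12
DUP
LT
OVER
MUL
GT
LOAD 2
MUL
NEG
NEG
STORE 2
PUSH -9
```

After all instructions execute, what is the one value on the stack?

-9

PUSH -4   [-4]
NEG       [4]
PUSH -5   [4, -5]
MUL       [-20]
PUSH -3   [-20, -3]
LT        [1]
POP       []
PUSH 9    [9]
PUSH 7    [9, 7]
MOD       [2]
PUSH 3    [2, 3]
ADD       [5]
PUSH -53  [5, -53]
ADD       [-48]
STORE 2   []
PUSH 24   [24]
PUSH 12   [24, 12]
DUP       [24, 12, 12]
LT        [24, 0]
OVER      [24, 0, 24]
MUL       [24, 0]
GT        [1]
LOAD 2    [1, -48]
MUL       [-48]
NEG       [48]
NEG       [-48]
STORE 2   []
PUSH -9   [-9]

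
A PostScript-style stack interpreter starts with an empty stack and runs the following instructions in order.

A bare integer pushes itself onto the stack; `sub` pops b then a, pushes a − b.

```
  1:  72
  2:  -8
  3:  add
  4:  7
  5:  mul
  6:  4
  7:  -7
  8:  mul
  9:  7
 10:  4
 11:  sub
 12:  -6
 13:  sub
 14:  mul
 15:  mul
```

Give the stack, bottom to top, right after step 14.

72  → 72
-8  → 72 -8
add → 64
7   → 64 7
mul → 448
4   → 448 4
-7  → 448 4 -7
mul → 448 -28
7   → 448 -28 7
4   → 448 -28 7 4
sub → 448 -28 3
-6  → 448 -28 3 -6
sub → 448 -28 9
mul → 448 -252

[448, -252]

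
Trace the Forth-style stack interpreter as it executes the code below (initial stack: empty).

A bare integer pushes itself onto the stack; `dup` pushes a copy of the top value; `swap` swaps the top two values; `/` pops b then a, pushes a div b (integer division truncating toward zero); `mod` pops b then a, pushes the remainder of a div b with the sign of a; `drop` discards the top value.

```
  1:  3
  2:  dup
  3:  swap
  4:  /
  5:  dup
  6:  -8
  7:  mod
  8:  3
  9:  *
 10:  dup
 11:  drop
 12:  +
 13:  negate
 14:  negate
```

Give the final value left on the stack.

4

3      -> [3]
dup    -> [3, 3]
swap   -> [3, 3]
/      -> [1]
dup    -> [1, 1]
-8     -> [1, 1, -8]
mod    -> [1, 1]
3      -> [1, 1, 3]
*      -> [1, 3]
dup    -> [1, 3, 3]
drop   -> [1, 3]
+      -> [4]
negate -> [-4]
negate -> [4]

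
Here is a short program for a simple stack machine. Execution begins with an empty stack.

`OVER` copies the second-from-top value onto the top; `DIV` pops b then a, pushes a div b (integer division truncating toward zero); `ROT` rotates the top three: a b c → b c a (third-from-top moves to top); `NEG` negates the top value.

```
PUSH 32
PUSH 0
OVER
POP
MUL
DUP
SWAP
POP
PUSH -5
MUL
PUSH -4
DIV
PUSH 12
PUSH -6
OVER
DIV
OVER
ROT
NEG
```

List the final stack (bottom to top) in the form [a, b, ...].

PUSH 32 -> [32]
PUSH 0  -> [32, 0]
OVER    -> [32, 0, 32]
POP     -> [32, 0]
MUL     -> [0]
DUP     -> [0, 0]
SWAP    -> [0, 0]
POP     -> [0]
PUSH -5 -> [0, -5]
MUL     -> [0]
PUSH -4 -> [0, -4]
DIV     -> [0]
PUSH 12 -> [0, 12]
PUSH -6 -> [0, 12, -6]
OVER    -> [0, 12, -6, 12]
DIV     -> [0, 12, 0]
OVER    -> [0, 12, 0, 12]
ROT     -> [0, 0, 12, 12]
NEG     -> [0, 0, 12, -12]

[0, 0, 12, -12]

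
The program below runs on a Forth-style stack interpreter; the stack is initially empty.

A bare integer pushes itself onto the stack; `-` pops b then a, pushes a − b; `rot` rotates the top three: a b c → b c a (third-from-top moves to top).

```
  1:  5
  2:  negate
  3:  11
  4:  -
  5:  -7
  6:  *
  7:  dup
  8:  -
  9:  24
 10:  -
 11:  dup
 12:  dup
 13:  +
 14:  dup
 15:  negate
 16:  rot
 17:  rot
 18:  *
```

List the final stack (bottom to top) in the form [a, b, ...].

[48, 1152]

5      : 5
negate : -5
11     : -5 11
-      : -16
-7     : -16 -7
*      : 112
dup    : 112 112
-      : 0
24     : 0 24
-      : -24
dup    : -24 -24
dup    : -24 -24 -24
+      : -24 -48
dup    : -24 -48 -48
negate : -24 -48 48
rot    : -48 48 -24
rot    : 48 -24 -48
*      : 48 1152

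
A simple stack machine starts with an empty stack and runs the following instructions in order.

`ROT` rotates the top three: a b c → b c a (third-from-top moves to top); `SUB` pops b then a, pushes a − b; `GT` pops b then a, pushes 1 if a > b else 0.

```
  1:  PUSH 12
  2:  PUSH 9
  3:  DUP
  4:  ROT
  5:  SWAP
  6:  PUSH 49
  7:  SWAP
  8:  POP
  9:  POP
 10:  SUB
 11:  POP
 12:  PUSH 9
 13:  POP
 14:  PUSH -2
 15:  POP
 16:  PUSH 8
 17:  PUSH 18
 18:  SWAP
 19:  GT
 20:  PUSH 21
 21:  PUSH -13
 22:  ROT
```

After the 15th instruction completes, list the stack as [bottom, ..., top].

[]

PUSH 12 : 12
PUSH 9  : 12 9
DUP     : 12 9 9
ROT     : 9 9 12
SWAP    : 9 12 9
PUSH 49 : 9 12 9 49
SWAP    : 9 12 49 9
POP     : 9 12 49
POP     : 9 12
SUB     : -3
POP     : (empty)
PUSH 9  : 9
POP     : (empty)
PUSH -2 : -2
POP     : (empty)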